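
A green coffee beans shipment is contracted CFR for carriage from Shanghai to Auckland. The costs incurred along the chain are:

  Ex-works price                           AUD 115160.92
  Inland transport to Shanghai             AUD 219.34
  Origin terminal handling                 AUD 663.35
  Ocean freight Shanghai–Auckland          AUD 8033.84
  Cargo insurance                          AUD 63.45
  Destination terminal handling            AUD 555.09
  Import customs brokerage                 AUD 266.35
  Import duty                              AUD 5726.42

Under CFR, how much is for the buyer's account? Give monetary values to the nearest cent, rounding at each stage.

Buyer's account: AUD 6611.31

CFR: the seller pays costs through ocean freight to the destination port, but not insurance.
Seller's account: goods 115160.92 + inland to port 219.34 + origin terminal 663.35 + freight 8033.84 = 124077.45
Buyer's account: insurance 63.45 + destination terminal 555.09 + brokerage 266.35 + duty 5726.42 = 6611.31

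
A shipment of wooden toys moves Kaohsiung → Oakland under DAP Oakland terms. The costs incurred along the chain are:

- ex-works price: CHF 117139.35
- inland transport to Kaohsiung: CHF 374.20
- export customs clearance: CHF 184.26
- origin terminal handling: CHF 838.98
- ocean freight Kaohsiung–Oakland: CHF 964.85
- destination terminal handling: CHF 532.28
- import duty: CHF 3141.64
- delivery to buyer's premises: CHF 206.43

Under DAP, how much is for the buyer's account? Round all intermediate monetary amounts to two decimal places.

DAP: the seller bears all costs to the named destination except import duty and clearance.
Seller's account: goods 117139.35 + inland to port 374.20 + export clearance 184.26 + origin terminal 838.98 + freight 964.85 + destination terminal 532.28 + delivery 206.43 = 120240.35
Buyer's account: duty 3141.64 = 3141.64

Buyer's account: CHF 3141.64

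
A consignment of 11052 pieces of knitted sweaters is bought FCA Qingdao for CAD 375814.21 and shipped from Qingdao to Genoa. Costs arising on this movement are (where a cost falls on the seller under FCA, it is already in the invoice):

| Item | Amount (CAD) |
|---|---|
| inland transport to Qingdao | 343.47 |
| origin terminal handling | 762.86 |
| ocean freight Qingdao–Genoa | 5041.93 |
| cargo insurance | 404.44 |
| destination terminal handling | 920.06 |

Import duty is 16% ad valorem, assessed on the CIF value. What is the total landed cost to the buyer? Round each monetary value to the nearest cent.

Total landed cost: CAD 444067.25

FCA: the seller delivers export-cleared goods to the carrier; the buyer bears costs from that point.
Already in the invoice (seller's account under FCA): inland to port — exclude.
CIF value = FCA price + origin terminal + freight + insurance = 375814.21 + 762.86 + 5041.93 + 404.44 = 382023.44
Import duty = 382023.44 × 16% = 61123.75
Buyer bears: origin terminal 762.86 + freight 5041.93 + insurance 404.44 + destination terminal 920.06 + duty 61123.75 = 68253.04
Landed cost = invoice 375814.21 + 68253.04 = 444067.25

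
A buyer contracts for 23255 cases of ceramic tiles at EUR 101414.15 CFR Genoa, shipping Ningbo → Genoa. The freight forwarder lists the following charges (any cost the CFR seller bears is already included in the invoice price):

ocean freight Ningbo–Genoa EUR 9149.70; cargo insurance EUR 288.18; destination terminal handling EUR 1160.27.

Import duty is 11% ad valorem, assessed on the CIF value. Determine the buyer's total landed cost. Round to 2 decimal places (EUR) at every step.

Total landed cost: EUR 114049.86

CFR: the seller pays costs through ocean freight to the destination port, but not insurance.
Already in the invoice (seller's account under CFR): freight — exclude.
CIF value = CFR price + insurance = 101414.15 + 288.18 = 101702.33
Import duty = 101702.33 × 11% = 11187.26
Buyer bears: insurance 288.18 + destination terminal 1160.27 + duty 11187.26 = 12635.71
Landed cost = invoice 101414.15 + 12635.71 = 114049.86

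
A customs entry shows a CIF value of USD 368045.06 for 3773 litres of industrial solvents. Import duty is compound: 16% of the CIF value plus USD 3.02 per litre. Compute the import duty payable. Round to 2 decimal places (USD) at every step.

Ad valorem component: 368045.06 × 16% = 58887.21
Specific component: 3773 × 3.02 = 11394.46
Import duty = 58887.21 + 11394.46 = 70281.67

Import duty: USD 70281.67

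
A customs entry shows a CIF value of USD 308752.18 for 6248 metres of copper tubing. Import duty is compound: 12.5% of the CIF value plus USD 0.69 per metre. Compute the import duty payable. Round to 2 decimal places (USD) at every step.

Ad valorem component: 308752.18 × 12.5% = 38594.02
Specific component: 6248 × 0.69 = 4311.12
Import duty = 38594.02 + 4311.12 = 42905.14

Import duty: USD 42905.14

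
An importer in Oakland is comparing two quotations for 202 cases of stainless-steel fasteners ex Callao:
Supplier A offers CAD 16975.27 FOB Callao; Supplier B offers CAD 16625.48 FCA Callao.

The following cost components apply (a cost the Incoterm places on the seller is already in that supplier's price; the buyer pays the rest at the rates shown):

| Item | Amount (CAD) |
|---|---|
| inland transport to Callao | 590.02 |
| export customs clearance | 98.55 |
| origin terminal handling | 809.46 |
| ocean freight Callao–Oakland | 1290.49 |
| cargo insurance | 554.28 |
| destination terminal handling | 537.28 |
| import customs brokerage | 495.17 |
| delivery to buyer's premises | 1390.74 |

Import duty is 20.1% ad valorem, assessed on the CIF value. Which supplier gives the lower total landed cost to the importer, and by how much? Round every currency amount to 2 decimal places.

Supplier A (FOB):
CIF value = FOB price + freight + insurance = 16975.27 + 1290.49 + 554.28 = 18820.04
Import duty = 18820.04 × 20.1% = 3782.83
Buyer bears (A): 1290.49 + 554.28 + 537.28 + 495.17 + 1390.74 = 4267.96
Landed cost (A) = invoice 16975.27 + 4267.96 + duty 3782.83 = 25026.06
Supplier B (FCA):
CIF value = FCA price + origin terminal + freight + insurance = 16625.48 + 809.46 + 1290.49 + 554.28 = 19279.71
Import duty = 19279.71 × 20.1% = 3875.22
Buyer bears (B): 809.46 + 1290.49 + 554.28 + 537.28 + 495.17 + 1390.74 = 5077.42
Landed cost (B) = invoice 16625.48 + 5077.42 + duty 3875.22 = 25578.12
Difference = |25026.06 − 25578.12| = 552.06

Supplier A is cheaper by CAD 552.06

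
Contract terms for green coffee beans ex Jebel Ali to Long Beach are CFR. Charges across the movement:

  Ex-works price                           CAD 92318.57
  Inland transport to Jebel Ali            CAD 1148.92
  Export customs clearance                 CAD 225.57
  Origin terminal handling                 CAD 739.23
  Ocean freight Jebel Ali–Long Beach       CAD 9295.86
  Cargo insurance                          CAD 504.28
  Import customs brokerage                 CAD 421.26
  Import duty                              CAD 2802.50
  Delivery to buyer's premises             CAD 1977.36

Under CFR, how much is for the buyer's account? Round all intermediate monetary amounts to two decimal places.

CFR: the seller pays costs through ocean freight to the destination port, but not insurance.
Seller's account: goods 92318.57 + inland to port 1148.92 + export clearance 225.57 + origin terminal 739.23 + freight 9295.86 = 103728.15
Buyer's account: insurance 504.28 + brokerage 421.26 + duty 2802.50 + delivery 1977.36 = 5705.40

Buyer's account: CAD 5705.40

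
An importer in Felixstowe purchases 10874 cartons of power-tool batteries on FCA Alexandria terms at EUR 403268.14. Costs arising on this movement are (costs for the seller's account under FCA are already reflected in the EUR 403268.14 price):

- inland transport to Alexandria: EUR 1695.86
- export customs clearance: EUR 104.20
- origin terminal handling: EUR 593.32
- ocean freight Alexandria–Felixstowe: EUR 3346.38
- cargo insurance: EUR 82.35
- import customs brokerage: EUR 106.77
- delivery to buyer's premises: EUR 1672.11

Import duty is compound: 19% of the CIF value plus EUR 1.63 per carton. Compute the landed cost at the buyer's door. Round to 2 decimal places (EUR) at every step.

FCA: the seller delivers export-cleared goods to the carrier; the buyer bears costs from that point.
Already in the invoice (seller's account under FCA): inland to port, export clearance — exclude.
CIF value = FCA price + origin terminal + freight + insurance = 403268.14 + 593.32 + 3346.38 + 82.35 = 407290.19
Ad valorem component: 407290.19 × 19% = 77385.14
Specific component: 10874 × 1.63 = 17724.62
Import duty = 77385.14 + 17724.62 = 95109.76
Buyer bears: origin terminal 593.32 + freight 3346.38 + insurance 82.35 + brokerage 106.77 + delivery 1672.11 + duty 95109.76 = 100910.69
Landed cost = invoice 403268.14 + 100910.69 = 504178.83

Total landed cost: EUR 504178.83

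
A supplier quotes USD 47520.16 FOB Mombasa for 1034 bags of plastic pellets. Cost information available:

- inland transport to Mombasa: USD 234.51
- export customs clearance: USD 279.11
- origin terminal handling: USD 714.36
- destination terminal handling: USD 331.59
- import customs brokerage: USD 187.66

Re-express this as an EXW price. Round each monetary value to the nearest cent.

EXW price: USD 46292.18

Not relevant to the conversion: destination terminal, brokerage — on the buyer under both terms; not part of either seller's price.
From FOB to EXW, the seller no longer bears: inland to port, export clearance, origin terminal.
EXW price = 47520.16 − 234.51 − 279.11 − 714.36 = 46292.18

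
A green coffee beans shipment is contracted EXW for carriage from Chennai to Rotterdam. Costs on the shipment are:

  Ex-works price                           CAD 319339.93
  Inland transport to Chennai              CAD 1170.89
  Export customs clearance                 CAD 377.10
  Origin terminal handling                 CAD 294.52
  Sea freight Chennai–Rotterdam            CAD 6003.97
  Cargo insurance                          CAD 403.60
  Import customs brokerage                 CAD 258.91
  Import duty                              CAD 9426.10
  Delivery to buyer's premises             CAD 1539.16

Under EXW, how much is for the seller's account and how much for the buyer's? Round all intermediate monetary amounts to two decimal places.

EXW: the seller makes goods available at their premises; the buyer bears all onward costs.
Seller's account: goods 319339.93 = 319339.93
Buyer's account: inland to port 1170.89 + export clearance 377.10 + origin terminal 294.52 + freight 6003.97 + insurance 403.60 + brokerage 258.91 + duty 9426.10 + delivery 1539.16 = 19474.25

Seller: CAD 319339.93; buyer: CAD 19474.25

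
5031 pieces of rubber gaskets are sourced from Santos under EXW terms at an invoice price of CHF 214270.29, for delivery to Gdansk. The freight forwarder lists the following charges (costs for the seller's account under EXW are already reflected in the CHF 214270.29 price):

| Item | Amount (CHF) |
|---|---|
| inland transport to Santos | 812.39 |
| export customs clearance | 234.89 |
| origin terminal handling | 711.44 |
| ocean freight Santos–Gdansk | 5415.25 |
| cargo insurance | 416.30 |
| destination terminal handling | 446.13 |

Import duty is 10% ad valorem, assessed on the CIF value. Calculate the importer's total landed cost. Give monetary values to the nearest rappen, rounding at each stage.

EXW: the seller makes goods available at their premises; the buyer bears all onward costs.
CIF value = EXW price + inland to port + export clearance + origin terminal + freight + insurance = 214270.29 + 812.39 + 234.89 + 711.44 + 5415.25 + 416.30 = 221860.56
Import duty = 221860.56 × 10% = 22186.06
Buyer bears: inland to port 812.39 + export clearance 234.89 + origin terminal 711.44 + freight 5415.25 + insurance 416.30 + destination terminal 446.13 + duty 22186.06 = 30222.46
Landed cost = invoice 214270.29 + 30222.46 = 244492.75

Total landed cost: CHF 244492.75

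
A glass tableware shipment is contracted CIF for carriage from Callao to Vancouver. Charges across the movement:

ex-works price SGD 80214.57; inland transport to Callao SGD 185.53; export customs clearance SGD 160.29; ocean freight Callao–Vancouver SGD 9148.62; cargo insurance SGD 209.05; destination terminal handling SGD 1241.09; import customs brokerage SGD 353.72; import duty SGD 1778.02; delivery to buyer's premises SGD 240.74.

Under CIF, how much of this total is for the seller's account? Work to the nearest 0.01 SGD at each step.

Seller's account: SGD 89918.06

CIF: the seller pays costs through ocean freight and marine insurance to the destination port.
Seller's account: goods 80214.57 + inland to port 185.53 + export clearance 160.29 + freight 9148.62 + insurance 209.05 = 89918.06
Buyer's account: destination terminal 1241.09 + brokerage 353.72 + duty 1778.02 + delivery 240.74 = 3613.57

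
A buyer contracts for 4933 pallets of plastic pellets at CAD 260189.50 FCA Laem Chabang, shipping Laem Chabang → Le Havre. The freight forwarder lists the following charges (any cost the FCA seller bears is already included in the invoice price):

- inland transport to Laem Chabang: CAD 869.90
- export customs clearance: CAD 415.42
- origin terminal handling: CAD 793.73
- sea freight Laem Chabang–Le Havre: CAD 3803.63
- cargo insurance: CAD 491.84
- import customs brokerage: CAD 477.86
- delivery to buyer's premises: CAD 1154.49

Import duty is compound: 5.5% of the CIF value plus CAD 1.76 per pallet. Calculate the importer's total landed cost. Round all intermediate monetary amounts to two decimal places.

FCA: the seller delivers export-cleared goods to the carrier; the buyer bears costs from that point.
Already in the invoice (seller's account under FCA): inland to port, export clearance — exclude.
CIF value = FCA price + origin terminal + freight + insurance = 260189.50 + 793.73 + 3803.63 + 491.84 = 265278.70
Ad valorem component: 265278.70 × 5.5% = 14590.33
Specific component: 4933 × 1.76 = 8682.08
Import duty = 14590.33 + 8682.08 = 23272.41
Buyer bears: origin terminal 793.73 + freight 3803.63 + insurance 491.84 + brokerage 477.86 + delivery 1154.49 + duty 23272.41 = 29993.96
Landed cost = invoice 260189.50 + 29993.96 = 290183.46

Total landed cost: CAD 290183.46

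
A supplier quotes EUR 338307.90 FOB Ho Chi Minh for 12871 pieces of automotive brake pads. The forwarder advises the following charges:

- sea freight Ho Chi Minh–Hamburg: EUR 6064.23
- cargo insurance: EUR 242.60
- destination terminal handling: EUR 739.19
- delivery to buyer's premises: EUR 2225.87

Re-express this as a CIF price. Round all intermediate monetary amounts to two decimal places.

CIF price: EUR 344614.73

Not relevant to the conversion: delivery, destination terminal — on the buyer under both terms; not part of either seller's price.
From FOB to CIF, the seller additionally bears: freight, insurance.
CIF price = 338307.90 + 6064.23 + 242.60 = 344614.73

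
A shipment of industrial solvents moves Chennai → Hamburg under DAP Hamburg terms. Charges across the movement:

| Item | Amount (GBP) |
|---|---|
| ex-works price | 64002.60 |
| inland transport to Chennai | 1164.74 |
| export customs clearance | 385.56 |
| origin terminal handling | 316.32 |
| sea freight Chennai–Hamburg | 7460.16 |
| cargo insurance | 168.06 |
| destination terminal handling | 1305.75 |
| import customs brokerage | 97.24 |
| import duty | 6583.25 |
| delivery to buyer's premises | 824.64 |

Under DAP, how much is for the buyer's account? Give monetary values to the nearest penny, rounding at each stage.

Buyer's account: GBP 6680.49

DAP: the seller bears all costs to the named destination except import duty and clearance.
Seller's account: goods 64002.60 + inland to port 1164.74 + export clearance 385.56 + origin terminal 316.32 + freight 7460.16 + insurance 168.06 + destination terminal 1305.75 + delivery 824.64 = 75627.83
Buyer's account: brokerage 97.24 + duty 6583.25 = 6680.49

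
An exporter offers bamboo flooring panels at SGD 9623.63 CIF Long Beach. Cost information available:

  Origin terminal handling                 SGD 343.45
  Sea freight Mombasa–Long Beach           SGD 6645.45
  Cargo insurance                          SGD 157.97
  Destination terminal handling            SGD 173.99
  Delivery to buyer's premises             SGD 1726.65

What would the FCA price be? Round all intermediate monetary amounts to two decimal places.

Not relevant to the conversion: destination terminal, delivery — on the buyer under both terms; not part of either seller's price.
From CIF to FCA, the seller no longer bears: origin terminal, freight, insurance.
FCA price = 9623.63 − 343.45 − 6645.45 − 157.97 = 2476.76

FCA price: SGD 2476.76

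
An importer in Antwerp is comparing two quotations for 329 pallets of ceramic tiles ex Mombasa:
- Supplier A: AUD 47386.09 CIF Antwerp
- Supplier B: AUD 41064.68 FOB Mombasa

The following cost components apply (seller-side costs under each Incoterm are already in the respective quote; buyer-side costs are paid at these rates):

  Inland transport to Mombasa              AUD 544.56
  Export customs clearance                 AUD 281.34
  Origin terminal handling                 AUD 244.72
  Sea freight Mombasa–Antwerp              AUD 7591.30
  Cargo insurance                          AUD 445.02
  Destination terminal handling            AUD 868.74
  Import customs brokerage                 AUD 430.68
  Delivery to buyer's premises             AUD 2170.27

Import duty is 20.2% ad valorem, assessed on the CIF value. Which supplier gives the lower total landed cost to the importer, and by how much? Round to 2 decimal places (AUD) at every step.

Supplier A (CIF):
The CIF price already equals the CIF value: 47386.09
Import duty = 47386.09 × 20.2% = 9571.99
Buyer bears (A): 868.74 + 430.68 + 2170.27 = 3469.69
Landed cost (A) = invoice 47386.09 + 3469.69 + duty 9571.99 = 60427.77
Supplier B (FOB):
CIF value = FOB price + freight + insurance = 41064.68 + 7591.30 + 445.02 = 49101.00
Import duty = 49101.00 × 20.2% = 9918.40
Buyer bears (B): 7591.30 + 445.02 + 868.74 + 430.68 + 2170.27 = 11506.01
Landed cost (B) = invoice 41064.68 + 11506.01 + duty 9918.40 = 62489.09
Difference = |60427.77 − 62489.09| = 2061.32

Supplier A is cheaper by AUD 2061.32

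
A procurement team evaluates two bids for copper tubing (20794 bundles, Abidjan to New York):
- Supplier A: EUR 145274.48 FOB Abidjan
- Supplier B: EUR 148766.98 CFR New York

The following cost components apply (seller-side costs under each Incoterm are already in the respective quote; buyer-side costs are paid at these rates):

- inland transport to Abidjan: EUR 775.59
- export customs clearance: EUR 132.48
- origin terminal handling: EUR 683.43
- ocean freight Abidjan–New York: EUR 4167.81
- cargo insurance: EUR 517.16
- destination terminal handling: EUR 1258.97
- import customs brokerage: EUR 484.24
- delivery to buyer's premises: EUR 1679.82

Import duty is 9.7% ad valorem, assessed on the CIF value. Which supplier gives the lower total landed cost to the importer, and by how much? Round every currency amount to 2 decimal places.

Supplier A (FOB):
CIF value = FOB price + freight + insurance = 145274.48 + 4167.81 + 517.16 = 149959.45
Import duty = 149959.45 × 9.7% = 14546.07
Buyer bears (A): 4167.81 + 517.16 + 1258.97 + 484.24 + 1679.82 = 8108.00
Landed cost (A) = invoice 145274.48 + 8108.00 + duty 14546.07 = 167928.55
Supplier B (CFR):
CIF value = CFR price + insurance = 148766.98 + 517.16 = 149284.14
Import duty = 149284.14 × 9.7% = 14480.56
Buyer bears (B): 517.16 + 1258.97 + 484.24 + 1679.82 = 3940.19
Landed cost (B) = invoice 148766.98 + 3940.19 + duty 14480.56 = 167187.73
Difference = |167928.55 − 167187.73| = 740.82

Supplier B is cheaper by EUR 740.82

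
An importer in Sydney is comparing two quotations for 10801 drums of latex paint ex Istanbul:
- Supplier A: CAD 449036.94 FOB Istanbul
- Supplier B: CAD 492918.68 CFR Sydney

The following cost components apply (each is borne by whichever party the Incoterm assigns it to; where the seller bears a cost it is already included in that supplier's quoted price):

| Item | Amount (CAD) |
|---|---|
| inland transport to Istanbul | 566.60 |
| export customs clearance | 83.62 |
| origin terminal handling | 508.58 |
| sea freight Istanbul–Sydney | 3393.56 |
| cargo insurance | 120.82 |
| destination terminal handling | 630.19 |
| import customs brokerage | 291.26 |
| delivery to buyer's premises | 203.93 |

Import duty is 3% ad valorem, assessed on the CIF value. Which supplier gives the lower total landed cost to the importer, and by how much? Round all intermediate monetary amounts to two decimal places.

Supplier A is cheaper by CAD 41702.83

Supplier A (FOB):
CIF value = FOB price + freight + insurance = 449036.94 + 3393.56 + 120.82 = 452551.32
Import duty = 452551.32 × 3% = 13576.54
Buyer bears (A): 3393.56 + 120.82 + 630.19 + 291.26 + 203.93 = 4639.76
Landed cost (A) = invoice 449036.94 + 4639.76 + duty 13576.54 = 467253.24
Supplier B (CFR):
CIF value = CFR price + insurance = 492918.68 + 120.82 = 493039.50
Import duty = 493039.50 × 3% = 14791.19
Buyer bears (B): 120.82 + 630.19 + 291.26 + 203.93 = 1246.20
Landed cost (B) = invoice 492918.68 + 1246.20 + duty 14791.19 = 508956.07
Difference = |467253.24 − 508956.07| = 41702.83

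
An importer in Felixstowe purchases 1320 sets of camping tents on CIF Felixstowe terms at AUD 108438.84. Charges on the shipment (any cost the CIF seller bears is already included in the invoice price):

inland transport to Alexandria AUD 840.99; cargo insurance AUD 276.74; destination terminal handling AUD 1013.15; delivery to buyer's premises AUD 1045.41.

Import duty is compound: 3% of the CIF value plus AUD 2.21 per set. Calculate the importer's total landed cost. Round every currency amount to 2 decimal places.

Total landed cost: AUD 116667.77

CIF: the seller pays costs through ocean freight and marine insurance to the destination port.
Already in the invoice (seller's account under CIF): inland to port, insurance — exclude.
The CIF price already equals the CIF value: 108438.84
Ad valorem component: 108438.84 × 3% = 3253.17
Specific component: 1320 × 2.21 = 2917.20
Import duty = 3253.17 + 2917.20 = 6170.37
Buyer bears: destination terminal 1013.15 + delivery 1045.41 + duty 6170.37 = 8228.93
Landed cost = invoice 108438.84 + 8228.93 = 116667.77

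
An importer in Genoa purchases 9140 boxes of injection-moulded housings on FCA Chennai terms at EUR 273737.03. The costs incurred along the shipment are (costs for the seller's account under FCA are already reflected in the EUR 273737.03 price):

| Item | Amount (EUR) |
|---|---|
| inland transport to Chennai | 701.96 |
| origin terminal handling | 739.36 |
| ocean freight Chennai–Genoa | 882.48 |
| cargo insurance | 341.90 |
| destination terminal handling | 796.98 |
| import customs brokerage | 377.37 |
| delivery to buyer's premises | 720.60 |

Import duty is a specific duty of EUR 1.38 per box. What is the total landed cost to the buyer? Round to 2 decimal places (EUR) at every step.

FCA: the seller delivers export-cleared goods to the carrier; the buyer bears costs from that point.
Already in the invoice (seller's account under FCA): inland to port — exclude.
CIF value = FCA price + origin terminal + freight + insurance = 273737.03 + 739.36 + 882.48 + 341.90 = 275700.77
Import duty = 9140 × 1.38 = 12613.20
Buyer bears: origin terminal 739.36 + freight 882.48 + insurance 341.90 + destination terminal 796.98 + brokerage 377.37 + delivery 720.60 + duty 12613.20 = 16471.89
Landed cost = invoice 273737.03 + 16471.89 = 290208.92

Total landed cost: EUR 290208.92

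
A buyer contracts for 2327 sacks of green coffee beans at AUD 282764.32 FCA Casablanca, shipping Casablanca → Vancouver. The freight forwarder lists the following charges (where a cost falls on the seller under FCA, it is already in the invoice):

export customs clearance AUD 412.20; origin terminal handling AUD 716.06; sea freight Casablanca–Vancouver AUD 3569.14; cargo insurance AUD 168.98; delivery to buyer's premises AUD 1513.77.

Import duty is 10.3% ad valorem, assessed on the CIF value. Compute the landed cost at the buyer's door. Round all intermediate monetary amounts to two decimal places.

FCA: the seller delivers export-cleared goods to the carrier; the buyer bears costs from that point.
Already in the invoice (seller's account under FCA): export clearance — exclude.
CIF value = FCA price + origin terminal + freight + insurance = 282764.32 + 716.06 + 3569.14 + 168.98 = 287218.50
Import duty = 287218.50 × 10.3% = 29583.51
Buyer bears: origin terminal 716.06 + freight 3569.14 + insurance 168.98 + delivery 1513.77 + duty 29583.51 = 35551.46
Landed cost = invoice 282764.32 + 35551.46 = 318315.78

Total landed cost: AUD 318315.78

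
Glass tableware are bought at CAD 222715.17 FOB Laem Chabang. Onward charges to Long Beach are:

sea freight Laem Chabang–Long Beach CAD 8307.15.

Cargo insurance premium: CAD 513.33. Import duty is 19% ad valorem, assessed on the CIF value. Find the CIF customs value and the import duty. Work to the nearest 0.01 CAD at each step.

CIF = FOB price + freight + insurance
CIF = 222715.17 + 8307.15 + 513.33 = 231535.65
Import duty = 231535.65 × 19% = 43991.77

CIF value: CAD 231535.65; import duty: CAD 43991.77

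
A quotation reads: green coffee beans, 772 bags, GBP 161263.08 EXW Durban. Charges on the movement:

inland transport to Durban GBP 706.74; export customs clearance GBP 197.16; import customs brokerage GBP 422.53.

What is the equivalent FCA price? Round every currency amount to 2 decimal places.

FCA price: GBP 162166.98

Not relevant to the conversion: brokerage — on the buyer under both terms; not part of either seller's price.
From EXW to FCA, the seller additionally bears: inland to port, export clearance.
FCA price = 161263.08 + 706.74 + 197.16 = 162166.98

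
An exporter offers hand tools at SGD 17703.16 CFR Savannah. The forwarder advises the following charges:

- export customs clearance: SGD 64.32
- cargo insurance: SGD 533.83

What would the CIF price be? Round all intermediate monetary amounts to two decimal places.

Not relevant to the conversion: export clearance — on the seller under both CFR and CIF; already in the CFR price and stays in the CIF price.
From CFR to CIF, the seller additionally bears: insurance.
CIF price = 17703.16 + 533.83 = 18236.99

CIF price: SGD 18236.99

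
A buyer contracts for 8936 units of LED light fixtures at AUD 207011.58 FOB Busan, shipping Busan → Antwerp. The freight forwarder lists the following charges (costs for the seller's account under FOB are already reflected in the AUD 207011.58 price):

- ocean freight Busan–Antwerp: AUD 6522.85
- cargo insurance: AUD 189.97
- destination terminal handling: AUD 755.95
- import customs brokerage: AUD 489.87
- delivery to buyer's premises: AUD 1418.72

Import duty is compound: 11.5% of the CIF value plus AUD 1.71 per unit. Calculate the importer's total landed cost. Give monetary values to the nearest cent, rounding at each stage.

Total landed cost: AUD 256247.81

FOB: the seller bears costs until goods are on board at the origin port; the buyer bears freight, insurance and all costs thereafter.
CIF value = FOB price + freight + insurance = 207011.58 + 6522.85 + 189.97 = 213724.40
Ad valorem component: 213724.40 × 11.5% = 24578.31
Specific component: 8936 × 1.71 = 15280.56
Import duty = 24578.31 + 15280.56 = 39858.87
Buyer bears: freight 6522.85 + insurance 189.97 + destination terminal 755.95 + brokerage 489.87 + delivery 1418.72 + duty 39858.87 = 49236.23
Landed cost = invoice 207011.58 + 49236.23 = 256247.81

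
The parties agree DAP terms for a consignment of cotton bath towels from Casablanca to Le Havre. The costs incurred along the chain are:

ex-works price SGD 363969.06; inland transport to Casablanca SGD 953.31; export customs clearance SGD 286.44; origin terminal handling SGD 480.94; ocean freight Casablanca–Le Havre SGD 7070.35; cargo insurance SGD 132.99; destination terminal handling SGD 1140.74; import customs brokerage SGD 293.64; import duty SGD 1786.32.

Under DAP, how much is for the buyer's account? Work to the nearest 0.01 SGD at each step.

Buyer's account: SGD 2079.96

DAP: the seller bears all costs to the named destination except import duty and clearance.
Seller's account: goods 363969.06 + inland to port 953.31 + export clearance 286.44 + origin terminal 480.94 + freight 7070.35 + insurance 132.99 + destination terminal 1140.74 = 374033.83
Buyer's account: brokerage 293.64 + duty 1786.32 = 2079.96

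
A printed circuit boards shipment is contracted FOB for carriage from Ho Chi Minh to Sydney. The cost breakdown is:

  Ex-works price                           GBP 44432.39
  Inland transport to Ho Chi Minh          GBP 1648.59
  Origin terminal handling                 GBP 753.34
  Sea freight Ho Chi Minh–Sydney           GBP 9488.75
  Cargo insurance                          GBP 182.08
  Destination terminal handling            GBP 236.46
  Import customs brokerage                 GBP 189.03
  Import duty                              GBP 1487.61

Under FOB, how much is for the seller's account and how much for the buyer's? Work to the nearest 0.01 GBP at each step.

FOB: the seller bears costs until goods are on board at the origin port; the buyer bears freight, insurance and all costs thereafter.
Seller's account: goods 44432.39 + inland to port 1648.59 + origin terminal 753.34 = 46834.32
Buyer's account: freight 9488.75 + insurance 182.08 + destination terminal 236.46 + brokerage 189.03 + duty 1487.61 = 11583.93

Seller: GBP 46834.32; buyer: GBP 11583.93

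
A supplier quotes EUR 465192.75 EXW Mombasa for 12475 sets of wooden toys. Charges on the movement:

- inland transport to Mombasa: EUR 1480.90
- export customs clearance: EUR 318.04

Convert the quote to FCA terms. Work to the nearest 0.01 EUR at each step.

From EXW to FCA, the seller additionally bears: inland to port, export clearance.
FCA price = 465192.75 + 1480.90 + 318.04 = 466991.69

FCA price: EUR 466991.69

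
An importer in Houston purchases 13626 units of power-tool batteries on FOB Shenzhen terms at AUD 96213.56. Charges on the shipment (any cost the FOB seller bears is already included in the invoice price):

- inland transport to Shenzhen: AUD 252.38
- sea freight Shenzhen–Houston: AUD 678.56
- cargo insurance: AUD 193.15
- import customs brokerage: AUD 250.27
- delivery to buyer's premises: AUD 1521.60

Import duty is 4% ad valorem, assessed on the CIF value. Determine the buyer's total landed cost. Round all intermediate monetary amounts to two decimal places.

FOB: the seller bears costs until goods are on board at the origin port; the buyer bears freight, insurance and all costs thereafter.
Already in the invoice (seller's account under FOB): inland to port — exclude.
CIF value = FOB price + freight + insurance = 96213.56 + 678.56 + 193.15 = 97085.27
Import duty = 97085.27 × 4% = 3883.41
Buyer bears: freight 678.56 + insurance 193.15 + brokerage 250.27 + delivery 1521.60 + duty 3883.41 = 6526.99
Landed cost = invoice 96213.56 + 6526.99 = 102740.55

Total landed cost: AUD 102740.55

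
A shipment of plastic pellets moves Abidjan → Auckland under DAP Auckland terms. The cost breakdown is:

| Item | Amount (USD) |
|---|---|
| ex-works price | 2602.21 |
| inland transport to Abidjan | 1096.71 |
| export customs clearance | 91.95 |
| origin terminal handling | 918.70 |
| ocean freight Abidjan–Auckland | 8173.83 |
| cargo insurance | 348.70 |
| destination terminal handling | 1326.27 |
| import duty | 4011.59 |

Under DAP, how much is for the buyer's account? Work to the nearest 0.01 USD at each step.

DAP: the seller bears all costs to the named destination except import duty and clearance.
Seller's account: goods 2602.21 + inland to port 1096.71 + export clearance 91.95 + origin terminal 918.70 + freight 8173.83 + insurance 348.70 + destination terminal 1326.27 = 14558.37
Buyer's account: duty 4011.59 = 4011.59

Buyer's account: USD 4011.59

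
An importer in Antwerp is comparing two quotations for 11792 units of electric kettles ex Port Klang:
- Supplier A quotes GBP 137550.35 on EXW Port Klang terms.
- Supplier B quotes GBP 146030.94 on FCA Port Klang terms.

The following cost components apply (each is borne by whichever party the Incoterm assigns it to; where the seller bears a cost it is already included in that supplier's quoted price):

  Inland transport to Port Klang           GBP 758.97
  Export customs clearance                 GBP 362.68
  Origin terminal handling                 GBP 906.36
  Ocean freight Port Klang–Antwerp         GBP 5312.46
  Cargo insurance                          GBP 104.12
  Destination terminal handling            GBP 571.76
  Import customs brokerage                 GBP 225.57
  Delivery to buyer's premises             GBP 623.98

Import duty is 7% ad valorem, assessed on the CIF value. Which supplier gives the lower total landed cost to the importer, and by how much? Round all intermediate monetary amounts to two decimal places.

Supplier A (EXW):
CIF value = EXW price + inland to port + export clearance + origin terminal + freight + insurance = 137550.35 + 758.97 + 362.68 + 906.36 + 5312.46 + 104.12 = 144994.94
Import duty = 144994.94 × 7% = 10149.65
Buyer bears (A): 758.97 + 362.68 + 906.36 + 5312.46 + 104.12 + 571.76 + 225.57 + 623.98 = 8865.90
Landed cost (A) = invoice 137550.35 + 8865.90 + duty 10149.65 = 156565.90
Supplier B (FCA):
CIF value = FCA price + origin terminal + freight + insurance = 146030.94 + 906.36 + 5312.46 + 104.12 = 152353.88
Import duty = 152353.88 × 7% = 10664.77
Buyer bears (B): 906.36 + 5312.46 + 104.12 + 571.76 + 225.57 + 623.98 = 7744.25
Landed cost (B) = invoice 146030.94 + 7744.25 + duty 10664.77 = 164439.96
Difference = |156565.90 − 164439.96| = 7874.06

Supplier A is cheaper by GBP 7874.06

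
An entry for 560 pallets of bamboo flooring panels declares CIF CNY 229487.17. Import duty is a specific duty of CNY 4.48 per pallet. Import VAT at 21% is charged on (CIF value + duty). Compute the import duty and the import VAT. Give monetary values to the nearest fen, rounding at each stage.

Import duty: CNY 2508.80; import VAT: CNY 48719.15

Import duty = 560 × 4.48 = 2508.80
VAT base = CIF + duty = 229487.17 + 2508.80 = 231995.97
Import VAT = 231995.97 × 21% = 48719.15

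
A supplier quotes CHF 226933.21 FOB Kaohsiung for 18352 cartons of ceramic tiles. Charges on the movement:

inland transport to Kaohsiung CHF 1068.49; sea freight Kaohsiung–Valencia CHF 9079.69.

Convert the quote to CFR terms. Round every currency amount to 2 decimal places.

Not relevant to the conversion: inland to port — on the seller under both FOB and CFR; already in the FOB price and stays in the CFR price.
From FOB to CFR, the seller additionally bears: freight.
CFR price = 226933.21 + 9079.69 = 236012.90

CFR price: CHF 236012.90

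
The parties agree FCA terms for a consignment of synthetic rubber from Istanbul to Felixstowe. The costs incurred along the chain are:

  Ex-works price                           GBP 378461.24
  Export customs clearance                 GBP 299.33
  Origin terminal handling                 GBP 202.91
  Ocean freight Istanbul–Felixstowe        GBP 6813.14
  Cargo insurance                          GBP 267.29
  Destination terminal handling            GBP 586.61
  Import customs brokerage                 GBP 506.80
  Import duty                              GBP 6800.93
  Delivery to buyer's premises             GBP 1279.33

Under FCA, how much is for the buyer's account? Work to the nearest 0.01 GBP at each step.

Buyer's account: GBP 16457.01

FCA: the seller delivers export-cleared goods to the carrier; the buyer bears costs from that point.
Seller's account: goods 378461.24 + export clearance 299.33 = 378760.57
Buyer's account: origin terminal 202.91 + freight 6813.14 + insurance 267.29 + destination terminal 586.61 + brokerage 506.80 + duty 6800.93 + delivery 1279.33 = 16457.01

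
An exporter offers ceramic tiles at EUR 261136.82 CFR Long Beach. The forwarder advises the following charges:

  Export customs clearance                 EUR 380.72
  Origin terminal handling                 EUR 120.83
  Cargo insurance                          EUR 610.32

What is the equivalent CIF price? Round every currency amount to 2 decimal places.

Not relevant to the conversion: origin terminal, export clearance — on the seller under both CFR and CIF; already in the CFR price and stays in the CIF price.
From CFR to CIF, the seller additionally bears: insurance.
CIF price = 261136.82 + 610.32 = 261747.14

CIF price: EUR 261747.14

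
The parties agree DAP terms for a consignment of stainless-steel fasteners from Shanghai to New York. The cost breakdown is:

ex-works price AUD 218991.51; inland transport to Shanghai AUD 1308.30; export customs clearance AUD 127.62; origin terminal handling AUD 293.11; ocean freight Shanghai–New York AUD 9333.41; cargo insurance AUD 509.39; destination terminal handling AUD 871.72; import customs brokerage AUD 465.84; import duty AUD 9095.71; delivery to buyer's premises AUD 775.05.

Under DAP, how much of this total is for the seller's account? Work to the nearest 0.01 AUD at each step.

DAP: the seller bears all costs to the named destination except import duty and clearance.
Seller's account: goods 218991.51 + inland to port 1308.30 + export clearance 127.62 + origin terminal 293.11 + freight 9333.41 + insurance 509.39 + destination terminal 871.72 + delivery 775.05 = 232210.11
Buyer's account: brokerage 465.84 + duty 9095.71 = 9561.55

Seller's account: AUD 232210.11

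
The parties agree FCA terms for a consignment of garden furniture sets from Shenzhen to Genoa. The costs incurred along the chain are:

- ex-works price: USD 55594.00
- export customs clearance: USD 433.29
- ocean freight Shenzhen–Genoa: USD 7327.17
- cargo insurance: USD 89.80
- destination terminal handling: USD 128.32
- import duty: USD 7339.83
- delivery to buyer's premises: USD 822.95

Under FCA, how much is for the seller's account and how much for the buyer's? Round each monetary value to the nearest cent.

FCA: the seller delivers export-cleared goods to the carrier; the buyer bears costs from that point.
Seller's account: goods 55594.00 + export clearance 433.29 = 56027.29
Buyer's account: freight 7327.17 + insurance 89.80 + destination terminal 128.32 + duty 7339.83 + delivery 822.95 = 15708.07

Seller: USD 56027.29; buyer: USD 15708.07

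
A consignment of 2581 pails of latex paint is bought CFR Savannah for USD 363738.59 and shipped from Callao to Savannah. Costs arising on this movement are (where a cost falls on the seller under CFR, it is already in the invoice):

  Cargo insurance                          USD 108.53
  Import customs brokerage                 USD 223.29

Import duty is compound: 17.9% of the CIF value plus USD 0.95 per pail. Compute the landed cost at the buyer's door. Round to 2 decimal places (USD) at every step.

Total landed cost: USD 431650.99

CFR: the seller pays costs through ocean freight to the destination port, but not insurance.
CIF value = CFR price + insurance = 363738.59 + 108.53 = 363847.12
Ad valorem component: 363847.12 × 17.9% = 65128.63
Specific component: 2581 × 0.95 = 2451.95
Import duty = 65128.63 + 2451.95 = 67580.58
Buyer bears: insurance 108.53 + brokerage 223.29 + duty 67580.58 = 67912.40
Landed cost = invoice 363738.59 + 67912.40 = 431650.99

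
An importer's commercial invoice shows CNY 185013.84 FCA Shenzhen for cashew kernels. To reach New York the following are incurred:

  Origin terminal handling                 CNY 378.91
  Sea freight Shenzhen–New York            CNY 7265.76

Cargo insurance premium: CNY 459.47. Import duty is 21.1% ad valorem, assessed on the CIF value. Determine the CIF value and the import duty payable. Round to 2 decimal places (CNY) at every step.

CIF value: CNY 193117.98; import duty: CNY 40747.89

CIF = FCA price + pre-shipment costs + freight + insurance
CIF = 185013.84 + 378.91 + 7265.76 + 459.47 = 193117.98
Import duty = 193117.98 × 21.1% = 40747.89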